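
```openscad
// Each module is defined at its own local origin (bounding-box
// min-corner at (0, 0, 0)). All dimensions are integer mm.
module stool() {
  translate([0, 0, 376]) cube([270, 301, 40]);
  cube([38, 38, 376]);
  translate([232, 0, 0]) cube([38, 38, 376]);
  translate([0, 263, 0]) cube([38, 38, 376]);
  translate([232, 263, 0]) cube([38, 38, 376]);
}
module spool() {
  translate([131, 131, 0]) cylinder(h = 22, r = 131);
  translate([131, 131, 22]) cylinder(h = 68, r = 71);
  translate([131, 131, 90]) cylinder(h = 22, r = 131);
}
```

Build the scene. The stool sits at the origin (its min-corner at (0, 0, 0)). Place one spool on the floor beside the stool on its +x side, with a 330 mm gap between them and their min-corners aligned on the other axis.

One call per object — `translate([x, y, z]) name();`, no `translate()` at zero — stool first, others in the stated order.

stool();
translate([600, 0, 0]) spool();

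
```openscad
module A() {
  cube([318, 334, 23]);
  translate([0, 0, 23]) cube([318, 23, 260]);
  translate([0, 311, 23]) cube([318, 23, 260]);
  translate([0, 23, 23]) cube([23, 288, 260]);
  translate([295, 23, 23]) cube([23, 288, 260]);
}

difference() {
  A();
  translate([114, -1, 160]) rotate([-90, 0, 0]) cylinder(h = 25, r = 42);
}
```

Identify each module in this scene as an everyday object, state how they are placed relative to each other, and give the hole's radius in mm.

The subtracted cylinder has r = 42 mm.

A is an open box. The open box has a circular hole through its front wall. The hole's radius is 42 mm.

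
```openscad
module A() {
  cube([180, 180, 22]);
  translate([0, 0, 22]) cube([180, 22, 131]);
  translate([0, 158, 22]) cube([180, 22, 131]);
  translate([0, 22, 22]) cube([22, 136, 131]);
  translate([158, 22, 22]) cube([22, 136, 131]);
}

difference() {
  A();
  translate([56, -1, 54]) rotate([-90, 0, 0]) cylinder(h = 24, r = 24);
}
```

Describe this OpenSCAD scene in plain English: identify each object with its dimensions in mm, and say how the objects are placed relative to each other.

A is an open storage box with external size 180×180×153 mm and wall thickness 22 mm (the base is also 22 mm thick). The base covers the whole footprint; the four walls stand on the base, with the y-facing walls full-width and the x-facing walls fitting between their inner faces.

The open box has a circular hole of radius 24 mm through its front wall, centred at (x = 56, z = 54).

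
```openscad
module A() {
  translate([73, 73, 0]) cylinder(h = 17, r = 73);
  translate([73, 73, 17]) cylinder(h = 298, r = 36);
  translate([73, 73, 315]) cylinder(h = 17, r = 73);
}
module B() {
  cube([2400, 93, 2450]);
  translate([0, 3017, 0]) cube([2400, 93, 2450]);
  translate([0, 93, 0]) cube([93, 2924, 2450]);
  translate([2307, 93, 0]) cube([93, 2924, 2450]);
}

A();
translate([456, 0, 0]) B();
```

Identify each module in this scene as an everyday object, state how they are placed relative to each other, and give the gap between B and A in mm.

A is a spool. B is a house frame. The house frame is on the floor beside the spool on its +x side. The gap between the house frame and the spool is 310 mm.

The house frame's nearest face is 310 mm from the spool's +x face.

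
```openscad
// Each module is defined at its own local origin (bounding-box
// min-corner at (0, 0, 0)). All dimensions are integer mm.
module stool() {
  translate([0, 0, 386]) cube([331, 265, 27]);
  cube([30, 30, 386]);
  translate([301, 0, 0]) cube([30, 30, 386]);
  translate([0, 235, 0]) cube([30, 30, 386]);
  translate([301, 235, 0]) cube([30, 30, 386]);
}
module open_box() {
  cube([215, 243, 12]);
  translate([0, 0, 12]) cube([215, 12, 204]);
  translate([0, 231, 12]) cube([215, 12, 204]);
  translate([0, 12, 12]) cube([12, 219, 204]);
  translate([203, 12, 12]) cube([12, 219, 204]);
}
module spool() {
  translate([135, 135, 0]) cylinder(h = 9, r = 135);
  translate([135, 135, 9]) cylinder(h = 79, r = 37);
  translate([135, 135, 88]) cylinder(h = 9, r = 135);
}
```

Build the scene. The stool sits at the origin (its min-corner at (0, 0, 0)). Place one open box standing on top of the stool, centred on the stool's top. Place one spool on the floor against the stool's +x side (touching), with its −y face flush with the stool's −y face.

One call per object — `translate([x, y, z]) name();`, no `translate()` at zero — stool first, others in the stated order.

stool();
translate([58, 11, 413]) open_box();
translate([331, 0, 0]) spool();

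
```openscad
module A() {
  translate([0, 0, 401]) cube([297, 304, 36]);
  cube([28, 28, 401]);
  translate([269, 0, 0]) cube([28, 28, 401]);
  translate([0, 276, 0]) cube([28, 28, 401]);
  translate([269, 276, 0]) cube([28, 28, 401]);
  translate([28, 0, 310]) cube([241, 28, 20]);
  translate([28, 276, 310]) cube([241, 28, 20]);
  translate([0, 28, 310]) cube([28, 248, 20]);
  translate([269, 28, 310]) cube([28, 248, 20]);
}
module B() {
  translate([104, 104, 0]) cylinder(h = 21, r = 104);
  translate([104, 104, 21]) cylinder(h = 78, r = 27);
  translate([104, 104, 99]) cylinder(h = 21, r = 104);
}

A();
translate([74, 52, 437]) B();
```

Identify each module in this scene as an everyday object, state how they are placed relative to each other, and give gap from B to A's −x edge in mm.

A is a stool. B is a spool. The spool is on top of the stool. The gap from the spool to the stool's −x edge is 74 mm.

The spool's min-x is at 74; the stool's min-x is 0; gap = 74 mm.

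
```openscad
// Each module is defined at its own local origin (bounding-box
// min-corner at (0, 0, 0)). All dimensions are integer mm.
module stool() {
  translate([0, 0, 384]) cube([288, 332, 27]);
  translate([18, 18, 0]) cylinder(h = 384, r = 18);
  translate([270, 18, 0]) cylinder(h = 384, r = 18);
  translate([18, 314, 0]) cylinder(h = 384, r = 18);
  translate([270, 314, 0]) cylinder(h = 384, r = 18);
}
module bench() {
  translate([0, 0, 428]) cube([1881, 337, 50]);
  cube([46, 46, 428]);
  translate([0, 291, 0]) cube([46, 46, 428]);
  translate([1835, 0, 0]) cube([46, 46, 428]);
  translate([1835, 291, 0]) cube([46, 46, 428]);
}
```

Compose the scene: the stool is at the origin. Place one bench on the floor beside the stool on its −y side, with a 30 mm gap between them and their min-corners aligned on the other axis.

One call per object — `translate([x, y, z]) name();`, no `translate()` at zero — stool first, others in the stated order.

stool();
translate([0, -367, 0]) bench();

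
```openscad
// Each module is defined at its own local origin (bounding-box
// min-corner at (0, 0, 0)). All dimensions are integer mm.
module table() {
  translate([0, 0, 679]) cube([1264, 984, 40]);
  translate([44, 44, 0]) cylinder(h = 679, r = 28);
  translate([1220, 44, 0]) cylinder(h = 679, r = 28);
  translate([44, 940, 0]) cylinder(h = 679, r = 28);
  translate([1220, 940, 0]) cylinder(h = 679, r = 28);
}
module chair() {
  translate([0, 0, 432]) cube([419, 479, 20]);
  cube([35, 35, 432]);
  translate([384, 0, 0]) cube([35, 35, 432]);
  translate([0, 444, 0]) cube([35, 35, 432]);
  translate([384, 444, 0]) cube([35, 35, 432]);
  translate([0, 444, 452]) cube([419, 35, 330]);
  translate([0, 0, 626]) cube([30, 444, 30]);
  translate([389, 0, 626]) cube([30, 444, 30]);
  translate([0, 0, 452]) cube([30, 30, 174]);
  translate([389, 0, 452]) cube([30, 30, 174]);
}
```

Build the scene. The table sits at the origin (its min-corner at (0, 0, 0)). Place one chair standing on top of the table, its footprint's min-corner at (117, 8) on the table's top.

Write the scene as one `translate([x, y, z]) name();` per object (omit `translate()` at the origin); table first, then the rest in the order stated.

table();
translate([117, 8, 719]) chair();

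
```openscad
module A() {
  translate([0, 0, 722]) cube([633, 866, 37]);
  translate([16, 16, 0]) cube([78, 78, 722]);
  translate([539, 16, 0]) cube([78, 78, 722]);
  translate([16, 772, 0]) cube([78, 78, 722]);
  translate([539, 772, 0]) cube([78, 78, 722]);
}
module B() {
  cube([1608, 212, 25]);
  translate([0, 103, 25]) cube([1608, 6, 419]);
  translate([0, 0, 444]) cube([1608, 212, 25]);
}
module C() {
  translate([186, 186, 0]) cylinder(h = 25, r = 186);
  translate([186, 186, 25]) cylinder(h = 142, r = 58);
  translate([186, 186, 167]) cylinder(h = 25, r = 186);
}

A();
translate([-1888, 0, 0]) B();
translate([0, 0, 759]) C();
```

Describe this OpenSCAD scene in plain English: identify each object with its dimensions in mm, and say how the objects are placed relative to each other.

A is a table: top 633 mm (x) × 866 mm (y), 37 mm thick, upper face at z = 759 mm, on four 78×78 mm square legs, each inset 16 mm from the nearest pair of top edges, running from z = 0 to the bottom of the top.

B is an I-beam lying along x, 1608 mm long. Overall section height 469 mm. Two flanges 212 mm wide (y) and 25 mm thick, one on the floor and one at the top; a web 6 mm thick runs between them, centred on the flange width.

C is a spool: two coaxial disc flanges of radius 186 mm and thickness 25 mm, joined by a core cylinder of radius 58 mm and height 142 mm. The lower flange rests on z = 0 and the three cylinders share a vertical axis.

The I-beam is on the floor beside the table on its −x side. The spool is on top of the table.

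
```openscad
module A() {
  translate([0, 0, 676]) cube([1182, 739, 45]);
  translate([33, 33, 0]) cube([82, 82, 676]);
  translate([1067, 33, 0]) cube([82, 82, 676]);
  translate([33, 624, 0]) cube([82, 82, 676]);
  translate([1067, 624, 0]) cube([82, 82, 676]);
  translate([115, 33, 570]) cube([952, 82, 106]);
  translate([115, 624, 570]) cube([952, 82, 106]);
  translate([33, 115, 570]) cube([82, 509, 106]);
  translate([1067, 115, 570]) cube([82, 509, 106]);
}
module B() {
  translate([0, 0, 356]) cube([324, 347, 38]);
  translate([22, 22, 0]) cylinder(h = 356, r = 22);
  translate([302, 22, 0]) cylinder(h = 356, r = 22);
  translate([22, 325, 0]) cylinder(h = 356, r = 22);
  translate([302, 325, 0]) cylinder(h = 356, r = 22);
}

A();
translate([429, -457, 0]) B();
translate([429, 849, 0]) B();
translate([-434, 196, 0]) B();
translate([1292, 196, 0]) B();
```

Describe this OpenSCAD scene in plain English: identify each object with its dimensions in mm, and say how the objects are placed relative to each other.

A is a rectangular dining table. The top is 1182×739×45 mm with its upper surface at z = 721 mm. It stands on four 82×82 mm square legs, each inset 33 mm from the nearest pair of top edges, running from the floor to the underside of the top. Four apron rails, 82 mm thick and 106 mm tall, run between adjacent legs with their top edges flush with the underside of the top and their outer faces flush with the legs' outer faces.

B is a simple wooden stool: a rectangular seat 324 mm (x) by 347 mm (y), 38 mm thick, top face at z = 394 mm, on four round legs, each 44 mm in diameter. The legs rest on z = 0, each leg's axis is inset half a diameter from the nearest pair of seat edges (so the leg's bounding box is flush with the corner).

Four stools sit around the table at the −y, +y, −x, +x sides.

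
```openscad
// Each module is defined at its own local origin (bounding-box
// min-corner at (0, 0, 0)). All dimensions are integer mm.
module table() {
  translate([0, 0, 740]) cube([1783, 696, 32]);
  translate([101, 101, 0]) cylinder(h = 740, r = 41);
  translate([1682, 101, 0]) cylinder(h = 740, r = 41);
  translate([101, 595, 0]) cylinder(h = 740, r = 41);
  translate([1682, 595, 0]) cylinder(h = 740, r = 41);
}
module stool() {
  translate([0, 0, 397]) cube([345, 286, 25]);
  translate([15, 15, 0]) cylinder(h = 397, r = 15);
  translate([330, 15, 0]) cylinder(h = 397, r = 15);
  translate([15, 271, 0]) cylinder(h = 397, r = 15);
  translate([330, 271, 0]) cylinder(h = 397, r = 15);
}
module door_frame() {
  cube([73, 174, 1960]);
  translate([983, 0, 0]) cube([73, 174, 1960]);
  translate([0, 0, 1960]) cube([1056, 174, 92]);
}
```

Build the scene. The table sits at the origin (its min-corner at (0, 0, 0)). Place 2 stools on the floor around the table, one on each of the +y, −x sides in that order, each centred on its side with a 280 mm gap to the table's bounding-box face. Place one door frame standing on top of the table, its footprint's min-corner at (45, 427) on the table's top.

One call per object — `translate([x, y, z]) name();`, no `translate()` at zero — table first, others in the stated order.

table();
translate([719, 976, 0]) stool();
translate([-625, 205, 0]) stool();
translate([45, 427, 772]) door_frame();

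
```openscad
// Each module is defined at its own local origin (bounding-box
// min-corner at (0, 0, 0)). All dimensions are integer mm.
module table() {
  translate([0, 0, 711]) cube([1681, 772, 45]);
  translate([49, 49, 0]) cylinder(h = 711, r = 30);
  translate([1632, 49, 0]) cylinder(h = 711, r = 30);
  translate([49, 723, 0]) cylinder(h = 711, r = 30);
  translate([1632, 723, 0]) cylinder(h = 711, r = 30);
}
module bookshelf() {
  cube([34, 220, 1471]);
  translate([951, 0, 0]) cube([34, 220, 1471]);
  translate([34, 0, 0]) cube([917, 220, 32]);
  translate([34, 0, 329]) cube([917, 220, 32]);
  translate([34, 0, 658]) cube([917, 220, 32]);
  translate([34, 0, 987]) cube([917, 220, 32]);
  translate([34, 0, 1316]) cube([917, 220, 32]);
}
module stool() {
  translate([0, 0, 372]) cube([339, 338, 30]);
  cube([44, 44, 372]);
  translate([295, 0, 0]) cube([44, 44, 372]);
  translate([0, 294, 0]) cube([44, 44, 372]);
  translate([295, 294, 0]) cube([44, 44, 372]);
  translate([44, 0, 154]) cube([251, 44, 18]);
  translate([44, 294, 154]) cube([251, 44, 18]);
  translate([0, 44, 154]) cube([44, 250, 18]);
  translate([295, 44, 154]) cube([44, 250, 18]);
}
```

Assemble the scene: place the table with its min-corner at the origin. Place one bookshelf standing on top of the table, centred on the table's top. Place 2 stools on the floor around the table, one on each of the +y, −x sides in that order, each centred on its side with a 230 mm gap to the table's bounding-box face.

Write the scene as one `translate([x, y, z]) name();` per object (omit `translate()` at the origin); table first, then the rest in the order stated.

table();
translate([348, 276, 756]) bookshelf();
translate([671, 1002, 0]) stool();
translate([-569, 217, 0]) stool();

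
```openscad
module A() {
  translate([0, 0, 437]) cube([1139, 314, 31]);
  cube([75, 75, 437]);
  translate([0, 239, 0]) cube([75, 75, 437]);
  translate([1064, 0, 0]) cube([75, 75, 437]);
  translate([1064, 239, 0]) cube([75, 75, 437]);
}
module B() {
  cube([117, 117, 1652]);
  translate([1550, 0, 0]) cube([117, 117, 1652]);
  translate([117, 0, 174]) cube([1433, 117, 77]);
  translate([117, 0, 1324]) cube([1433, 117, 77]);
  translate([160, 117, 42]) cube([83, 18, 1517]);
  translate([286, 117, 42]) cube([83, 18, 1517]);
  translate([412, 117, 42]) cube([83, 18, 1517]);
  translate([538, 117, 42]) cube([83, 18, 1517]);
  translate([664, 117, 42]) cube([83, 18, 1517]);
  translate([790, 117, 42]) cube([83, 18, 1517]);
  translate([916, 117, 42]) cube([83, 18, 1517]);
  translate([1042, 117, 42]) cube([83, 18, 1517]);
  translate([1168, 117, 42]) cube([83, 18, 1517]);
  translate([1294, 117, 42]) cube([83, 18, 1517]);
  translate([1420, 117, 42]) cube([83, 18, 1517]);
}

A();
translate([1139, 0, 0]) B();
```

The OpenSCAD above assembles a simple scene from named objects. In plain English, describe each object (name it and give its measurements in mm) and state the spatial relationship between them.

A is a bench: a 1139×314 mm seat slab, 31 mm thick, top at z = 468 mm, on four 75×75 mm square legs flush with the seat corners and standing on z = 0.

B is a fence section. Two 117×117 mm posts, 1652 mm tall, stand on the floor with a clear span of 1433 mm between their inner faces. Two horizontal rails of 117×77 mm section span the gap between the posts with their undersides at z = 174 mm and z = 1324 mm, flush with the posts' −y face. 11 pickets, each 83 mm wide, 18 mm thick and 1517 mm tall, are fixed to the +y face of the rails with their bottoms at z = 42 mm, evenly spaced across the span with equal gaps (rounded down to the nearest mm) at the −x end and between each pair — any rounding remainder accumulates at the +x end.

The fence section is against the bench's +x side, with their −y faces flush.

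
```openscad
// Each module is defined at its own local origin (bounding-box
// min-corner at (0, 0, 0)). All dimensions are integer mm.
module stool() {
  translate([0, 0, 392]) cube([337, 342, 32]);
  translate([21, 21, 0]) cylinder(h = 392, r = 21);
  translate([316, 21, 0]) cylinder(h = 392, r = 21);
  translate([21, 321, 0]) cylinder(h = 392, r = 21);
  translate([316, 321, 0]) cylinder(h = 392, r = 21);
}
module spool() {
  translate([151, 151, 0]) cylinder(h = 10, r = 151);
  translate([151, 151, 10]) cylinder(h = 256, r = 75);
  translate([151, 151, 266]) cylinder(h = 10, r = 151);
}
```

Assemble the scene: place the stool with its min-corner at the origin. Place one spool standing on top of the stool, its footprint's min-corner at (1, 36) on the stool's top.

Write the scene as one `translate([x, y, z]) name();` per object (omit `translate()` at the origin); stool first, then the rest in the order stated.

stool();
translate([1, 36, 424]) spool();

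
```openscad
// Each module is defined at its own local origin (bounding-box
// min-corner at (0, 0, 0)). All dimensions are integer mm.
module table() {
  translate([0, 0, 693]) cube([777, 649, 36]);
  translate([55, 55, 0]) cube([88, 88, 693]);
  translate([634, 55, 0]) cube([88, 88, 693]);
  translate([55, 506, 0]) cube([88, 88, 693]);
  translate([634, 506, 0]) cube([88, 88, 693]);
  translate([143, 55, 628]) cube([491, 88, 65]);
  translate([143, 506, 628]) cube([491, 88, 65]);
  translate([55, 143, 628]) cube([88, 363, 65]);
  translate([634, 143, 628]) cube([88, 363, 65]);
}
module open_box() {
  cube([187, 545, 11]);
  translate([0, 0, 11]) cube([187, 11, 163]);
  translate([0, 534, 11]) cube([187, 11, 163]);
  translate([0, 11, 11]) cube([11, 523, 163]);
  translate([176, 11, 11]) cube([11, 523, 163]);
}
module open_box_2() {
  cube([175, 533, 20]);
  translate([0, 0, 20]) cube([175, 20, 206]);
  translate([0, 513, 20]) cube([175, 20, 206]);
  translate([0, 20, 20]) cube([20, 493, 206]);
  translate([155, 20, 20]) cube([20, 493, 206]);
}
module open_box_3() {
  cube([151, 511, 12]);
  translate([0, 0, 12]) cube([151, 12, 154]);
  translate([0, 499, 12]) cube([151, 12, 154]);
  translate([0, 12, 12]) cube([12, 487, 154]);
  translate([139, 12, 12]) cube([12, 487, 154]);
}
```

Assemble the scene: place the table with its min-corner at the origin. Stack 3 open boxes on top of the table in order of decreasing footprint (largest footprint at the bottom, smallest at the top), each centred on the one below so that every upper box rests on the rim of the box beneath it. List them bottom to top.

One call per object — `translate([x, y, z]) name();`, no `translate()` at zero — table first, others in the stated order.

table();
translate([295, 52, 729]) open_box();
translate([301, 58, 903]) open_box_2();
translate([313, 69, 1129]) open_box_3();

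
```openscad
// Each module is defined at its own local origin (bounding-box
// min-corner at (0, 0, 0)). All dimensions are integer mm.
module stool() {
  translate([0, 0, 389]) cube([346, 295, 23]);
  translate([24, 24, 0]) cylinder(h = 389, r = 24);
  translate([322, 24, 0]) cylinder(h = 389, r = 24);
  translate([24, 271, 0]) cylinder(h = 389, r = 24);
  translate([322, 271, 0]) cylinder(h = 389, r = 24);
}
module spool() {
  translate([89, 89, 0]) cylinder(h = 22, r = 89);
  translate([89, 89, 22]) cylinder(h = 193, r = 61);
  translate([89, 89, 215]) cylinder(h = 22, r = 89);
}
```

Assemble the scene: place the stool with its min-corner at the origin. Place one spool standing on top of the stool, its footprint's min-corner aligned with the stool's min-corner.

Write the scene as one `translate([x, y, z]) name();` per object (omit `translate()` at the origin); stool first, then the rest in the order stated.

stool();
translate([0, 0, 412]) spool();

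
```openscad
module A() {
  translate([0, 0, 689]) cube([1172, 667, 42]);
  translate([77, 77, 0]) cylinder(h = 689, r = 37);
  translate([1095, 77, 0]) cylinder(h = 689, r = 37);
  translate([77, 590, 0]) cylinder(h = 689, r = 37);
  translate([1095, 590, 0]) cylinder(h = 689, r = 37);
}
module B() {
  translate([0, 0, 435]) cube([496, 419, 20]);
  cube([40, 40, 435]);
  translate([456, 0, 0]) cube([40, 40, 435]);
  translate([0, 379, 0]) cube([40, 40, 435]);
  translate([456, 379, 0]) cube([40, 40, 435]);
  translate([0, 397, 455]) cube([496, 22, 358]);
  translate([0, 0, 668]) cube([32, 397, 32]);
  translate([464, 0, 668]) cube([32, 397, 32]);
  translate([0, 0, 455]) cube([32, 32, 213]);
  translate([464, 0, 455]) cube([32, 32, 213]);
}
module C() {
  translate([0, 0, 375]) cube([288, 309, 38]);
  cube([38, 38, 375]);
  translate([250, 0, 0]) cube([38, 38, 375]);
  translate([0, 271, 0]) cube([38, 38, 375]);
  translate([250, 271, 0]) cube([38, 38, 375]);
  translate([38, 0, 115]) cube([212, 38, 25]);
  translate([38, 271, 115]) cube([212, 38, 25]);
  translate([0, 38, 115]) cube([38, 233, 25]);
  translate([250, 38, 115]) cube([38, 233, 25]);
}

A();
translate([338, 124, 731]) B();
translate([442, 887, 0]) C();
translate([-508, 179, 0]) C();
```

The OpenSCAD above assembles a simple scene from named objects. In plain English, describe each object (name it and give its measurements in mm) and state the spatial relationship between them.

A is a table: top 1172 mm (x) × 667 mm (y), 42 mm thick, upper face at z = 731 mm, on four round legs of 74 mm diameter, each leg's bounding box inset 40 mm from the nearest pair of top edges, running from z = 0 to the bottom of the top.

B is a chair. The seat is a 496×419×20 mm slab with its top at z = 455 mm, on four 40×40 mm corner legs (flush with the seat edges, standing on z = 0). A flat backrest 22 mm thick, 358 mm tall, spans the full seat width and rises from the seat top along its +y edge, rear face flush with the rear of the seat. Two armrests of 32×32 mm section run along each side from the seat's front edge to the front of the backrest, top faces 245 mm above the seat top and outer faces flush with the seat's x-edges; a 32×32 mm post under the front of each armrest stands on the seat at the front corner.

C is a simple wooden stool: a rectangular seat 288 mm (x) by 309 mm (y), 38 mm thick, top face at z = 413 mm, on four square legs, each 38×38 mm in cross-section. The legs rest on z = 0, each flush with a corner of the seat. Four stretchers, 38 mm wide and 25 mm tall, connect adjacent legs with their undersides at z = 115 mm, each running between the inner faces of the legs it joins and aligned with the legs' outer faces on the other axis.

The chair is on top of the table, centred. Two stools sit around the table at the +y, −x sides.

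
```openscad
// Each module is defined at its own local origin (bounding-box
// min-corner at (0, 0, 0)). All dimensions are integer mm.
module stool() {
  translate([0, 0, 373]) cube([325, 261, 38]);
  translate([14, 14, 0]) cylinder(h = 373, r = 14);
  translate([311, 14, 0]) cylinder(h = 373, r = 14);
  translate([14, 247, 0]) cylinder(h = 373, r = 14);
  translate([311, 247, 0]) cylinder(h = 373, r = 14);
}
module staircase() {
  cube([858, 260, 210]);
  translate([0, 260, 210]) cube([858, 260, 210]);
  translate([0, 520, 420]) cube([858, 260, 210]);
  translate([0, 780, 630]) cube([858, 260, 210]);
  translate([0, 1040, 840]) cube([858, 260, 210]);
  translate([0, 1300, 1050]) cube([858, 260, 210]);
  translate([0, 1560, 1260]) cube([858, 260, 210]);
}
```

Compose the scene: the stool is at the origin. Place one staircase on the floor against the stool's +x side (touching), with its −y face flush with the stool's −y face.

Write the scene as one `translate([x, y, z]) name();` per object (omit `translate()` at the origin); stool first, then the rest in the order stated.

stool();
translate([325, 0, 0]) staircase();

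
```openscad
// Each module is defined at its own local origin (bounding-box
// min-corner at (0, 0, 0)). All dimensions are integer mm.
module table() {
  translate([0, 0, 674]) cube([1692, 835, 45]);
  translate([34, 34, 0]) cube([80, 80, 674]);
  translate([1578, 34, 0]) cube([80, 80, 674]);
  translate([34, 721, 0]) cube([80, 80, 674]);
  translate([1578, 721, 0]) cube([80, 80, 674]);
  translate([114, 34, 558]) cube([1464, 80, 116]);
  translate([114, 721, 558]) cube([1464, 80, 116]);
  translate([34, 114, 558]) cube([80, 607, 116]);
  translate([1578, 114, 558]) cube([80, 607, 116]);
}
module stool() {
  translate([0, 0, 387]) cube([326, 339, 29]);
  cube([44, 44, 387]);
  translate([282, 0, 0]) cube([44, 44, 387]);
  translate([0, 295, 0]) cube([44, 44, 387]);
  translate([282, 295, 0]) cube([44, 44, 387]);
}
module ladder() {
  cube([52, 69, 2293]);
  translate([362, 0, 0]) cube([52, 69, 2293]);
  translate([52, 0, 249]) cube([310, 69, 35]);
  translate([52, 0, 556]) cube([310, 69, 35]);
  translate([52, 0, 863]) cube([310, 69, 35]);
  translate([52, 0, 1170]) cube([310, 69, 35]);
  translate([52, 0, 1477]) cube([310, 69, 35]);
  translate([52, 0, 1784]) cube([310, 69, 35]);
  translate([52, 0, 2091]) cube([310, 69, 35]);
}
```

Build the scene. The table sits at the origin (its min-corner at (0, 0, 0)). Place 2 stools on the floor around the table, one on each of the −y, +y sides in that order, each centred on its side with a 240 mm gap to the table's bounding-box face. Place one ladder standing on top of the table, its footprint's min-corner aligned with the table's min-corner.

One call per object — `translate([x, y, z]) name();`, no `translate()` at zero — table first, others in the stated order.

table();
translate([683, -579, 0]) stool();
translate([683, 1075, 0]) stool();
translate([0, 0, 719]) ladder();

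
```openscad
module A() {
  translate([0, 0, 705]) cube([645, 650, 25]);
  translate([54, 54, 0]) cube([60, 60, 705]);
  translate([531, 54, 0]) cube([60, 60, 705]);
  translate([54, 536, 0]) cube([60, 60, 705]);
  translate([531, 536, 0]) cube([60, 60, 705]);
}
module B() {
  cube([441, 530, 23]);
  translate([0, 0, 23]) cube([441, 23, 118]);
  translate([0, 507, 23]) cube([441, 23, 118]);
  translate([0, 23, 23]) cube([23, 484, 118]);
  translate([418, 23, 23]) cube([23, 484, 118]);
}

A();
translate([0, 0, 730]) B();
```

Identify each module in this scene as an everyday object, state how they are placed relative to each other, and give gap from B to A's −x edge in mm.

A is a table. B is an open box. The open box is on top of the table. The gap from the open box to the table's −x edge is 0 mm.

The open box's min-x is at 0; the table's min-x is 0; gap = 0 mm.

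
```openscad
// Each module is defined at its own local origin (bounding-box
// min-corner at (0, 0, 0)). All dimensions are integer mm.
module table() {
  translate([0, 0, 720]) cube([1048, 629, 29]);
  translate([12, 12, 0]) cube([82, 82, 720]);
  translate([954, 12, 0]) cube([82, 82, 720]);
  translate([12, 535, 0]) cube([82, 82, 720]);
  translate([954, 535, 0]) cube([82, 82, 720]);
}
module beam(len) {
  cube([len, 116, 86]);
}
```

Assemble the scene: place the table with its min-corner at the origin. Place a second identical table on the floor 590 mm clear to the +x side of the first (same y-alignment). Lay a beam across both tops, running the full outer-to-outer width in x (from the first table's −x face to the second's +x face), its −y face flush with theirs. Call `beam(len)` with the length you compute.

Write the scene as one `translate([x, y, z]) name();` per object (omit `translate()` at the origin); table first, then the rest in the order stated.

table();
translate([1638, 0, 0]) table();
translate([0, 0, 749]) beam(2686);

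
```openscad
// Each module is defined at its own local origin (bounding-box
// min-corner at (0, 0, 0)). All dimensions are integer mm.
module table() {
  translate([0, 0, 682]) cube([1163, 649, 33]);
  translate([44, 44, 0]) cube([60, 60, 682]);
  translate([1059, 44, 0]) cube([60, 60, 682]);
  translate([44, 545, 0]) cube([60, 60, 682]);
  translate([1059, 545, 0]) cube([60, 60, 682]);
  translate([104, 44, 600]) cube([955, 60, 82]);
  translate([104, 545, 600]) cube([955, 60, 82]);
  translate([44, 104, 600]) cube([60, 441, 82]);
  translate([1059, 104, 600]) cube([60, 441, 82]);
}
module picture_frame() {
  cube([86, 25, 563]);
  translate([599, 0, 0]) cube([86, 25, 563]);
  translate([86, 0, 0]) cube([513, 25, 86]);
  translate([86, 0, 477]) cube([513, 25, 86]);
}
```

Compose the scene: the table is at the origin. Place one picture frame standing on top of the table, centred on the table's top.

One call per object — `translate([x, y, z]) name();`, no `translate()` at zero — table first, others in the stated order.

table();
translate([239, 312, 715]) picture_frame();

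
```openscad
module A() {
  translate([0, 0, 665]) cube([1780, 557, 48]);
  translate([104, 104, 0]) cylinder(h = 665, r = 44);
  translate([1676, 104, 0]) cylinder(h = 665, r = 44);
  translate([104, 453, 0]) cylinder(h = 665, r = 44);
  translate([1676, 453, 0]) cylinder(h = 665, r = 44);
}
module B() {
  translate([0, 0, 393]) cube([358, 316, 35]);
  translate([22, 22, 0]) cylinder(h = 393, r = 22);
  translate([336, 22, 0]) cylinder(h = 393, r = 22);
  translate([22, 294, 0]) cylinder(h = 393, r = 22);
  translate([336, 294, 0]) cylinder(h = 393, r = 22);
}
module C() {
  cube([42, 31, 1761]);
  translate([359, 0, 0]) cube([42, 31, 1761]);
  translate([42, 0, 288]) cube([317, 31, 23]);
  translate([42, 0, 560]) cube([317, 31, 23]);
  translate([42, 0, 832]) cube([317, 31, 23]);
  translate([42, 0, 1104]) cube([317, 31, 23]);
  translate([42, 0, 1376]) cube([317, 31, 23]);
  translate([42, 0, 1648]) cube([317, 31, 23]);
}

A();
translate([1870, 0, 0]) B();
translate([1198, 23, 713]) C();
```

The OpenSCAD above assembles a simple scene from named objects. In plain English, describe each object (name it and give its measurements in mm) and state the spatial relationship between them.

A is a table: top 1780 mm (x) × 557 mm (y), 48 mm thick, upper face at z = 713 mm, on four round legs of 88 mm diameter, each leg's bounding box inset 60 mm from the nearest pair of top edges, running from z = 0 to the bottom of the top.

B is a four-legged stool. The seat is a 358×316×35 mm slab whose top surface is at z = 428 mm; four round legs, each 44 mm in diameter, run from the floor (z = 0) to the underside of the seat, each leg's axis is inset half a diameter from the nearest pair of seat edges (so the leg's bounding box is flush with the corner).

C is a wooden ladder with two side rails of 42×31 mm section and 1761 mm height, set 401 mm apart overall. Between them run 6 rectangular rungs (31 mm deep, 23 mm thick), front faces flush with the rails' −y face. The bottom of the first rung is 288 mm above the floor and each subsequent rung is 272 mm higher than the one below.

The stool is on the floor beside the table on its +x side. The ladder is on top of the table.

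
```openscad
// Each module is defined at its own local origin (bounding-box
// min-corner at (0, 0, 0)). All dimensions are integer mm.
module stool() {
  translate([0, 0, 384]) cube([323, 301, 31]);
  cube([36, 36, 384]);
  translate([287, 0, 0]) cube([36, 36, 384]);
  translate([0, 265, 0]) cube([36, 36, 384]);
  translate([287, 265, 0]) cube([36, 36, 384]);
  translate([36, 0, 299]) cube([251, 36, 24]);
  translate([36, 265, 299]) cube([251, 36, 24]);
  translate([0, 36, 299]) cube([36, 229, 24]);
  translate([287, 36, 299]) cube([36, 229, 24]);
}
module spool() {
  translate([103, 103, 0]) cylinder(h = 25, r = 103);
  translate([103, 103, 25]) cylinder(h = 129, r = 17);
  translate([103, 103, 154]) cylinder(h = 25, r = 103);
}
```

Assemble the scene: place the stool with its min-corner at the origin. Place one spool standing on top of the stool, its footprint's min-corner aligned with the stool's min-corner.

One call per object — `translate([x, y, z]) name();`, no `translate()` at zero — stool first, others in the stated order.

stool();
translate([0, 0, 415]) spool();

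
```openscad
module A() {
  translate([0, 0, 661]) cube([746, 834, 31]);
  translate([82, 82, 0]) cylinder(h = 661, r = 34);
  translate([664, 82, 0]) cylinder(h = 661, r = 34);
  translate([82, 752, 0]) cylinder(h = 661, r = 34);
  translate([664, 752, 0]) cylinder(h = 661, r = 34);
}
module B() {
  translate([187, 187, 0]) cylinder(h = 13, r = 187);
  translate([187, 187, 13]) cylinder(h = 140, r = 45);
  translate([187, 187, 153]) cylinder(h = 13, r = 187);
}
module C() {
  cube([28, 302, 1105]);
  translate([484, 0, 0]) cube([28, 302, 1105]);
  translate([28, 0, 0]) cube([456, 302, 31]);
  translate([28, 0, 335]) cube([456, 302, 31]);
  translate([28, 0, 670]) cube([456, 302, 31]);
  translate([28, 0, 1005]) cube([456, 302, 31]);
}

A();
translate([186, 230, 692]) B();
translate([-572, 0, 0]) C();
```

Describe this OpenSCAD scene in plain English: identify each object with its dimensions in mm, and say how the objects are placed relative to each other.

A is a table: top 746 mm (x) × 834 mm (y), 31 mm thick, upper face at z = 692 mm, on four round legs of 68 mm diameter, each leg's bounding box inset 48 mm from the nearest pair of top edges, running from z = 0 to the bottom of the top.

B is a spool: two coaxial disc flanges of radius 187 mm and thickness 13 mm, joined by a core cylinder of radius 45 mm and height 140 mm. The lower flange rests on z = 0 and the three cylinders share a vertical axis.

C is a bookshelf 512 mm wide overall, 302 mm deep and 1105 mm tall. The two sides are 28 mm thick vertical panels. 4 horizontal shelves of 31 mm thickness span between the inner faces of the sides; the lowest shelf sits on the floor and shelves are stacked with a clear vertical gap of 304 mm between each pair.

The spool is on top of the table, centred. The bookshelf is on the floor beside the table on its −x side.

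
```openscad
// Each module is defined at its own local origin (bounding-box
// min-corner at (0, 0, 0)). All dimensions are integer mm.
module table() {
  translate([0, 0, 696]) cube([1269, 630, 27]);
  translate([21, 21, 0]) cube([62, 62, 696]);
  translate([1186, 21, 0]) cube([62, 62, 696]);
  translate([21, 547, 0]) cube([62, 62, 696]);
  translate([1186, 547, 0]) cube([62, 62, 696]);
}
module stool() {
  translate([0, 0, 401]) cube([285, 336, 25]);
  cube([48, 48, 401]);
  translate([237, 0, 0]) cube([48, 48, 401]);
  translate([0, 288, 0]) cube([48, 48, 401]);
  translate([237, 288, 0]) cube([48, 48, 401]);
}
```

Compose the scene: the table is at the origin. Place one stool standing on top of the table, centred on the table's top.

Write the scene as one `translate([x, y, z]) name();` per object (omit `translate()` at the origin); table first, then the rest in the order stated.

table();
translate([492, 147, 723]) stool();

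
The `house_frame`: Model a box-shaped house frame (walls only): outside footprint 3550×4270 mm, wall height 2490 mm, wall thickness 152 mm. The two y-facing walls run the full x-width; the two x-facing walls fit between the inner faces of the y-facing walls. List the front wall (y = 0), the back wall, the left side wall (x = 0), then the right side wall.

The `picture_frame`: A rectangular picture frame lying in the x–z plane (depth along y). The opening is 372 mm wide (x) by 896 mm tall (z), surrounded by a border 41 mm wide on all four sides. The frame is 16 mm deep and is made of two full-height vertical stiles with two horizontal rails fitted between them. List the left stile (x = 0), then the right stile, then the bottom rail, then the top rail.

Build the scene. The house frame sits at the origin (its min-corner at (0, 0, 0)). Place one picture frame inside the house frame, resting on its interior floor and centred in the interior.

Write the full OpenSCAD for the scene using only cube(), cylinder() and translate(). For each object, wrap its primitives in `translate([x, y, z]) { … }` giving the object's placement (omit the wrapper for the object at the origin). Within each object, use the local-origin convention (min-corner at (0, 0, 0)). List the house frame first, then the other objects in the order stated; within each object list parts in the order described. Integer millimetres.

cube([3550, 152, 2490]);
translate([0, 4118, 0]) cube([3550, 152, 2490]);
translate([0, 152, 0]) cube([152, 3966, 2490]);
translate([3398, 152, 0]) cube([152, 3966, 2490]);
translate([1548, 2127, 0]) {
  cube([41, 16, 978]);
  translate([413, 0, 0]) cube([41, 16, 978]);
  translate([41, 0, 0]) cube([372, 16, 41]);
  translate([41, 0, 937]) cube([372, 16, 41]);
}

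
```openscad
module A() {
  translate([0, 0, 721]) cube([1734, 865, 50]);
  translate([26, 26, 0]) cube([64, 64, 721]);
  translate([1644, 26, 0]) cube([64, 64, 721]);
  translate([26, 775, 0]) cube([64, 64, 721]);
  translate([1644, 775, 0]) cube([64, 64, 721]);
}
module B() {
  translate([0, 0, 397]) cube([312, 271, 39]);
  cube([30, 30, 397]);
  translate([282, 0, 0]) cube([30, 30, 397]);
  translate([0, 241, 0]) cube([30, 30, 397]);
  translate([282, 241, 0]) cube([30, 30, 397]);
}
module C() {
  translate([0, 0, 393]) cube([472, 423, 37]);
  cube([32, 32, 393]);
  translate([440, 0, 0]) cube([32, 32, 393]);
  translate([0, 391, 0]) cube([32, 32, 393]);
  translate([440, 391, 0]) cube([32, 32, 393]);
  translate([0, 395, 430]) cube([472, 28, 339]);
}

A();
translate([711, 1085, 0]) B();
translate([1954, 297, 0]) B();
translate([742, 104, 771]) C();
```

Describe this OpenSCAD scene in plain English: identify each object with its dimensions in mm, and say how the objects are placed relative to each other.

A is a rectangular dining table. The top is 1734×865×50 mm with its upper surface at z = 771 mm. It stands on four 64×64 mm square legs, each inset 26 mm from the nearest pair of top edges, running from the floor to the underside of the top.

B is a four-legged stool. The seat is 312×271 mm, 39 mm thick, top at z = 436 mm. It stands on four square legs, each 30×30 mm in cross-section, from z = 0 to the seat underside, each flush with a corner of the seat.

C is a chair. The seat is a 472×423×37 mm slab with its top at z = 430 mm, on four 32×32 mm corner legs (flush with the seat edges, standing on z = 0). A flat backrest 28 mm thick, 339 mm tall, spans the full seat width and rises from the seat top along its +y edge, rear face flush with the rear of the seat.

Two stools sit around the table at the +y, +x sides. The chair is on top of the table.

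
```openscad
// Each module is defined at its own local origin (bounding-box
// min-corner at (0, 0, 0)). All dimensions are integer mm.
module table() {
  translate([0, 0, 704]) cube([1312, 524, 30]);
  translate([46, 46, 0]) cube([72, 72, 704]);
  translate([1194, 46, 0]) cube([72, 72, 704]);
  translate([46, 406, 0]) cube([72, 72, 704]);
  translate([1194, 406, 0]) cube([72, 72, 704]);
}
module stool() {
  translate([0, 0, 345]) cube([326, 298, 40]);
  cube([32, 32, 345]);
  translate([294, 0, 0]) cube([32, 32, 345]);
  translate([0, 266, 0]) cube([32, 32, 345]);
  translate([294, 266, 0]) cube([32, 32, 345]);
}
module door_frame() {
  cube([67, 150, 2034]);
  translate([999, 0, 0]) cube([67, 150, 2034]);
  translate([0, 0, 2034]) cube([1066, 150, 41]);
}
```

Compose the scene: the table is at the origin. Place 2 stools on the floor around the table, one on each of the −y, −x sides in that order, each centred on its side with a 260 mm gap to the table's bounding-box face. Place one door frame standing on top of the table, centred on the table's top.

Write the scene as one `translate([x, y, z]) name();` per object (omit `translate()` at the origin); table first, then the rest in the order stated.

table();
translate([493, -558, 0]) stool();
translate([-586, 113, 0]) stool();
translate([123, 187, 734]) door_frame();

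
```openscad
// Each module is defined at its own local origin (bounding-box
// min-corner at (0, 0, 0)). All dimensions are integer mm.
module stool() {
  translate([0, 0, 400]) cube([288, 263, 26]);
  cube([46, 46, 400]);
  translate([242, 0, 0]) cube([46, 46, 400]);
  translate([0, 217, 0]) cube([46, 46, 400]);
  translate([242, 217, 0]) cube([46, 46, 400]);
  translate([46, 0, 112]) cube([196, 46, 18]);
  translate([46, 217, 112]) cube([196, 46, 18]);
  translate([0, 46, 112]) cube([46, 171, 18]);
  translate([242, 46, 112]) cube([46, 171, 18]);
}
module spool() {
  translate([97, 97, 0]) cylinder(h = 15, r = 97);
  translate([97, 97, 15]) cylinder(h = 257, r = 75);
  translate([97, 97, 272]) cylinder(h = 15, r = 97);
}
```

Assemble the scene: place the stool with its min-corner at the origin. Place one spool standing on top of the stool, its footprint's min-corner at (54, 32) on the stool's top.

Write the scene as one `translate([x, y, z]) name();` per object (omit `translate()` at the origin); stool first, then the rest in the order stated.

stool();
translate([54, 32, 426]) spool();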